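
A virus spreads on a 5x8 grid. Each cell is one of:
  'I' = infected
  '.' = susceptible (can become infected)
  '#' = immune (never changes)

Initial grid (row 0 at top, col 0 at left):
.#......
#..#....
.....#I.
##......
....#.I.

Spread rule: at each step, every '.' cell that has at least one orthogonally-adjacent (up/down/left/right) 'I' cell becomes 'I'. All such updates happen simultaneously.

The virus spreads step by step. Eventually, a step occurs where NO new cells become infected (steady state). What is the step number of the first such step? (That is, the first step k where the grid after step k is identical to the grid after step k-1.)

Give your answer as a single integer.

Answer: 9

Derivation:
Step 0 (initial): 2 infected
Step 1: +5 new -> 7 infected
Step 2: +5 new -> 12 infected
Step 3: +4 new -> 16 infected
Step 4: +3 new -> 19 infected
Step 5: +4 new -> 23 infected
Step 6: +3 new -> 26 infected
Step 7: +3 new -> 29 infected
Step 8: +3 new -> 32 infected
Step 9: +0 new -> 32 infected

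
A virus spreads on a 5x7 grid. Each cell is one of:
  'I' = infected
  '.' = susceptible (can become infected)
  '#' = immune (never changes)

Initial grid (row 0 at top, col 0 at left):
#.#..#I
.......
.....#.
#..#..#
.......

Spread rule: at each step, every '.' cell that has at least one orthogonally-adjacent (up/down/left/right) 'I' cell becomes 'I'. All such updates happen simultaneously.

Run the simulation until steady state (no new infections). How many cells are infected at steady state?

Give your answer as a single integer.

Step 0 (initial): 1 infected
Step 1: +1 new -> 2 infected
Step 2: +2 new -> 4 infected
Step 3: +1 new -> 5 infected
Step 4: +3 new -> 8 infected
Step 5: +4 new -> 12 infected
Step 6: +4 new -> 16 infected
Step 7: +6 new -> 22 infected
Step 8: +4 new -> 26 infected
Step 9: +1 new -> 27 infected
Step 10: +1 new -> 28 infected
Step 11: +0 new -> 28 infected

Answer: 28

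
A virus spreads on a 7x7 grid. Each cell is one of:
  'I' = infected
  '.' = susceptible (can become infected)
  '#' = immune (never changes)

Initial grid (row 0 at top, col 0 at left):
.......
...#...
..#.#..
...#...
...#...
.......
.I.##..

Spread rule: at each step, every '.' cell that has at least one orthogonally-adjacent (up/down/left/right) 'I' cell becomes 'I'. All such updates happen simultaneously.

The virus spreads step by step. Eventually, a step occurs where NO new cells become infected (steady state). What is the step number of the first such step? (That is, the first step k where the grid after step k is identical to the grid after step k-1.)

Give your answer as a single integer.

Answer: 12

Derivation:
Step 0 (initial): 1 infected
Step 1: +3 new -> 4 infected
Step 2: +3 new -> 7 infected
Step 3: +4 new -> 11 infected
Step 4: +4 new -> 15 infected
Step 5: +4 new -> 19 infected
Step 6: +7 new -> 26 infected
Step 7: +5 new -> 31 infected
Step 8: +3 new -> 34 infected
Step 9: +3 new -> 37 infected
Step 10: +3 new -> 40 infected
Step 11: +1 new -> 41 infected
Step 12: +0 new -> 41 infected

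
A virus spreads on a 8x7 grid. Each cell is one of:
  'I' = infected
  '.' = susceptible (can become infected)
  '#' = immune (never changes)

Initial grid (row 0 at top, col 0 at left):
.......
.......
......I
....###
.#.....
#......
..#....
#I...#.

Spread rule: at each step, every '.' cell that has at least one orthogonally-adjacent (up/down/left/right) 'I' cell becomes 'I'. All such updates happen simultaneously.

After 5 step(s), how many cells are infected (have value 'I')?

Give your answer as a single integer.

Step 0 (initial): 2 infected
Step 1: +4 new -> 6 infected
Step 2: +6 new -> 12 infected
Step 3: +6 new -> 18 infected
Step 4: +7 new -> 25 infected
Step 5: +7 new -> 32 infected

Answer: 32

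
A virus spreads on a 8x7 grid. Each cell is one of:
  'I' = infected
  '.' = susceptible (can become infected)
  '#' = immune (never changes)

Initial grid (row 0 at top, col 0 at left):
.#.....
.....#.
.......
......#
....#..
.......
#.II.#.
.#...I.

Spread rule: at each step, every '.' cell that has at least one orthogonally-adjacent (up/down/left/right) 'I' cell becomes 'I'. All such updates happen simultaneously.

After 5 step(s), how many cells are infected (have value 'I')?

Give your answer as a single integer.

Answer: 35

Derivation:
Step 0 (initial): 3 infected
Step 1: +8 new -> 11 infected
Step 2: +5 new -> 16 infected
Step 3: +6 new -> 22 infected
Step 4: +7 new -> 29 infected
Step 5: +6 new -> 35 infected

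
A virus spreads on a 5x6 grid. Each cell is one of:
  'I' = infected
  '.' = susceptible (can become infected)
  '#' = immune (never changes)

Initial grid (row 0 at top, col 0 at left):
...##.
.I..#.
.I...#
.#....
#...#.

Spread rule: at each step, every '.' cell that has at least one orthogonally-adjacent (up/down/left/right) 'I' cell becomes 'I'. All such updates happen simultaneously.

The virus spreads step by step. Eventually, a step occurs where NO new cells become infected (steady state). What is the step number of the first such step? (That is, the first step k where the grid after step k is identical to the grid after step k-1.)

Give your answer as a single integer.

Step 0 (initial): 2 infected
Step 1: +5 new -> 7 infected
Step 2: +6 new -> 13 infected
Step 3: +3 new -> 16 infected
Step 4: +3 new -> 19 infected
Step 5: +1 new -> 20 infected
Step 6: +1 new -> 21 infected
Step 7: +0 new -> 21 infected

Answer: 7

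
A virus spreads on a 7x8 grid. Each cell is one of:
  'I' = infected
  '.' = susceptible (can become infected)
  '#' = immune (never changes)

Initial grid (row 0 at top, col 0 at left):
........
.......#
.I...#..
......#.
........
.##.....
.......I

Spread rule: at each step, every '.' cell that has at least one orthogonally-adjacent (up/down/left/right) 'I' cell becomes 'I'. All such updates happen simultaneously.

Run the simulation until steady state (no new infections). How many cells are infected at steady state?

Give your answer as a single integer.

Step 0 (initial): 2 infected
Step 1: +6 new -> 8 infected
Step 2: +10 new -> 18 infected
Step 3: +11 new -> 29 infected
Step 4: +9 new -> 38 infected
Step 5: +8 new -> 46 infected
Step 6: +3 new -> 49 infected
Step 7: +1 new -> 50 infected
Step 8: +1 new -> 51 infected
Step 9: +0 new -> 51 infected

Answer: 51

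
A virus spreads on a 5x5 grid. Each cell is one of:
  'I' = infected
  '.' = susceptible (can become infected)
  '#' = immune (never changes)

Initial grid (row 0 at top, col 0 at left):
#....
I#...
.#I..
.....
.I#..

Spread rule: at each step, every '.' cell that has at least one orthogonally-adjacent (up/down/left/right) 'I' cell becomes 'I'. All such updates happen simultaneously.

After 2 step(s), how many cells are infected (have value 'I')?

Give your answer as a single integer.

Answer: 14

Derivation:
Step 0 (initial): 3 infected
Step 1: +6 new -> 9 infected
Step 2: +5 new -> 14 infected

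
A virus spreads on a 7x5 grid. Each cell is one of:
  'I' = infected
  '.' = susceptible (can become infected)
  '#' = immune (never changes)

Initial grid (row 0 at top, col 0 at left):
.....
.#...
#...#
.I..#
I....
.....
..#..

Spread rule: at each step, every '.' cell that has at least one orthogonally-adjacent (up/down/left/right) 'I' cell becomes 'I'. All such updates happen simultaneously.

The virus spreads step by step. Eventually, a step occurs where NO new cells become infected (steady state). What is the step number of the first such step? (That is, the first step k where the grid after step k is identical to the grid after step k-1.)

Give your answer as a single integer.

Step 0 (initial): 2 infected
Step 1: +5 new -> 7 infected
Step 2: +5 new -> 12 infected
Step 3: +5 new -> 17 infected
Step 4: +4 new -> 21 infected
Step 5: +5 new -> 26 infected
Step 6: +3 new -> 29 infected
Step 7: +1 new -> 30 infected
Step 8: +0 new -> 30 infected

Answer: 8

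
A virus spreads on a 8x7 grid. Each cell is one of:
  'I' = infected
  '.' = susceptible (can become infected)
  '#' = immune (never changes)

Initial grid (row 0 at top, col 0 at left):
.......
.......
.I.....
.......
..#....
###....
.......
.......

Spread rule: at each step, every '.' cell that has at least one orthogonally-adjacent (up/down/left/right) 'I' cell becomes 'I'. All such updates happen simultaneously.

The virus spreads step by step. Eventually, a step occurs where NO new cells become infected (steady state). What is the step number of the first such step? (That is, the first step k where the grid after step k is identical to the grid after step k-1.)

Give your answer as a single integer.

Answer: 11

Derivation:
Step 0 (initial): 1 infected
Step 1: +4 new -> 5 infected
Step 2: +7 new -> 12 infected
Step 3: +6 new -> 18 infected
Step 4: +5 new -> 23 infected
Step 5: +6 new -> 29 infected
Step 6: +6 new -> 35 infected
Step 7: +6 new -> 41 infected
Step 8: +5 new -> 46 infected
Step 9: +4 new -> 50 infected
Step 10: +2 new -> 52 infected
Step 11: +0 new -> 52 infected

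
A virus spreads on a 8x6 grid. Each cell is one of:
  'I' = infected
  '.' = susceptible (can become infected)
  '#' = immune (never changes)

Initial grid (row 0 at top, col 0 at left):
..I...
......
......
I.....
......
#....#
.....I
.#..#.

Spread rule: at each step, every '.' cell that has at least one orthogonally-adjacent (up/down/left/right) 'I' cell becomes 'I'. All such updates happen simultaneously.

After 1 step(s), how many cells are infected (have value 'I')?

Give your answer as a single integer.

Step 0 (initial): 3 infected
Step 1: +8 new -> 11 infected

Answer: 11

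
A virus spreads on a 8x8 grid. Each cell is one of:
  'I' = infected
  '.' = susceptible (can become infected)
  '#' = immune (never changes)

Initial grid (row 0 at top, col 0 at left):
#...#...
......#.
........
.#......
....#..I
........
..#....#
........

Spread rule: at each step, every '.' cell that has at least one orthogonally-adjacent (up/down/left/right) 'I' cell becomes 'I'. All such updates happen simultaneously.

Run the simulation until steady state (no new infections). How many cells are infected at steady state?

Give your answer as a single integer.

Step 0 (initial): 1 infected
Step 1: +3 new -> 4 infected
Step 2: +4 new -> 8 infected
Step 3: +5 new -> 13 infected
Step 4: +6 new -> 19 infected
Step 5: +8 new -> 27 infected
Step 6: +8 new -> 35 infected
Step 7: +5 new -> 40 infected
Step 8: +7 new -> 47 infected
Step 9: +6 new -> 53 infected
Step 10: +4 new -> 57 infected
Step 11: +0 new -> 57 infected

Answer: 57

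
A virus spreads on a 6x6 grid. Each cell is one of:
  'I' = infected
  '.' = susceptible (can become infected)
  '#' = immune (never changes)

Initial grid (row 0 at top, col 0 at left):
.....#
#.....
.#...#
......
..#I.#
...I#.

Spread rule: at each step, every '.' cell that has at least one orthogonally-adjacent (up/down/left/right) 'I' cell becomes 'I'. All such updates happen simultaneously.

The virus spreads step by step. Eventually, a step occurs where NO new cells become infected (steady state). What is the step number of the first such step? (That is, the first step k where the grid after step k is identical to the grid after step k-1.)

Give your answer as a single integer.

Answer: 8

Derivation:
Step 0 (initial): 2 infected
Step 1: +3 new -> 5 infected
Step 2: +4 new -> 9 infected
Step 3: +7 new -> 16 infected
Step 4: +5 new -> 21 infected
Step 5: +5 new -> 26 infected
Step 6: +1 new -> 27 infected
Step 7: +1 new -> 28 infected
Step 8: +0 new -> 28 infected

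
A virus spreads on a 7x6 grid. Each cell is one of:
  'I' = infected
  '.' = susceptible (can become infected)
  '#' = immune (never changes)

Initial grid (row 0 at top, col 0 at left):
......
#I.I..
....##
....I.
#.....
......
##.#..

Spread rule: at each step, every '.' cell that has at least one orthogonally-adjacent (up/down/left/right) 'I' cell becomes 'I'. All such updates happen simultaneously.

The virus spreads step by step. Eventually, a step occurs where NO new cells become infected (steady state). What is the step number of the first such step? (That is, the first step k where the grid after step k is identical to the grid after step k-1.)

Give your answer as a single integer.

Answer: 6

Derivation:
Step 0 (initial): 3 infected
Step 1: +9 new -> 12 infected
Step 2: +11 new -> 23 infected
Step 3: +7 new -> 30 infected
Step 4: +3 new -> 33 infected
Step 5: +2 new -> 35 infected
Step 6: +0 new -> 35 infected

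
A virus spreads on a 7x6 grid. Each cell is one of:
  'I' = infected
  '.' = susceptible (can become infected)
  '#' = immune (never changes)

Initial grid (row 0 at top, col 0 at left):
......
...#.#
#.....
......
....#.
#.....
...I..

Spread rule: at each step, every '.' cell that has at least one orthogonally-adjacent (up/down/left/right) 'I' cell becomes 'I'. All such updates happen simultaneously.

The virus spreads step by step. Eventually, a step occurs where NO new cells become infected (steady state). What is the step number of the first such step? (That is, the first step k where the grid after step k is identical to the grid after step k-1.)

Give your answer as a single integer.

Answer: 10

Derivation:
Step 0 (initial): 1 infected
Step 1: +3 new -> 4 infected
Step 2: +5 new -> 9 infected
Step 3: +5 new -> 14 infected
Step 4: +5 new -> 19 infected
Step 5: +5 new -> 24 infected
Step 6: +5 new -> 29 infected
Step 7: +3 new -> 32 infected
Step 8: +4 new -> 36 infected
Step 9: +1 new -> 37 infected
Step 10: +0 new -> 37 infected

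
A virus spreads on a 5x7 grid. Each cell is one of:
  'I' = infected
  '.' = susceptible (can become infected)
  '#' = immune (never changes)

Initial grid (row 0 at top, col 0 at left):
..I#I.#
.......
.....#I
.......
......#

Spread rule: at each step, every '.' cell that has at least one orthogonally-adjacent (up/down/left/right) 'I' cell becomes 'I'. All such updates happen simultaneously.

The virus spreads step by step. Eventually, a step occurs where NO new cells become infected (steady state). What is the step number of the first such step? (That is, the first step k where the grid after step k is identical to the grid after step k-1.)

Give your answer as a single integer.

Answer: 7

Derivation:
Step 0 (initial): 3 infected
Step 1: +6 new -> 9 infected
Step 2: +7 new -> 16 infected
Step 3: +6 new -> 22 infected
Step 4: +5 new -> 27 infected
Step 5: +3 new -> 30 infected
Step 6: +1 new -> 31 infected
Step 7: +0 new -> 31 infected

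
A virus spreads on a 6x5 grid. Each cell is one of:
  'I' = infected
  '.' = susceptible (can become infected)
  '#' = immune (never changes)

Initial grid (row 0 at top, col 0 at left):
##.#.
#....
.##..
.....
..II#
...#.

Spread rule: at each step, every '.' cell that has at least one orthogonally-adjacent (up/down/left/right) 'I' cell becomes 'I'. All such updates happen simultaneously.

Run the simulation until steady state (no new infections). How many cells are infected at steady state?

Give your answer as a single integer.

Step 0 (initial): 2 infected
Step 1: +4 new -> 6 infected
Step 2: +5 new -> 11 infected
Step 3: +4 new -> 15 infected
Step 4: +3 new -> 18 infected
Step 5: +3 new -> 21 infected
Step 6: +0 new -> 21 infected

Answer: 21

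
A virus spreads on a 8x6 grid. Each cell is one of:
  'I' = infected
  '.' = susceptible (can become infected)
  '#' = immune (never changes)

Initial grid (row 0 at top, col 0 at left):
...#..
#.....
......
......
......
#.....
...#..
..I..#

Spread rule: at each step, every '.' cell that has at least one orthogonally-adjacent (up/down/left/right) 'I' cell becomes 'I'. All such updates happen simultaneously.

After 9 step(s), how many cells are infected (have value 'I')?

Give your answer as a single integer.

Answer: 42

Derivation:
Step 0 (initial): 1 infected
Step 1: +3 new -> 4 infected
Step 2: +4 new -> 8 infected
Step 3: +5 new -> 13 infected
Step 4: +5 new -> 18 infected
Step 5: +6 new -> 24 infected
Step 6: +6 new -> 30 infected
Step 7: +6 new -> 36 infected
Step 8: +3 new -> 39 infected
Step 9: +3 new -> 42 infected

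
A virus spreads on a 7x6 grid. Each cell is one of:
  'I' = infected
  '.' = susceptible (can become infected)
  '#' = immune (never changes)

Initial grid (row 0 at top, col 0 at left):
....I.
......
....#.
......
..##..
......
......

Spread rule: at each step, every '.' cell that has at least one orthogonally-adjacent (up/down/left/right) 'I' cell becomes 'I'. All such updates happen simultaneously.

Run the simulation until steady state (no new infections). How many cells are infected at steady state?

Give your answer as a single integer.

Answer: 39

Derivation:
Step 0 (initial): 1 infected
Step 1: +3 new -> 4 infected
Step 2: +3 new -> 7 infected
Step 3: +4 new -> 11 infected
Step 4: +5 new -> 16 infected
Step 5: +5 new -> 21 infected
Step 6: +4 new -> 25 infected
Step 7: +4 new -> 29 infected
Step 8: +4 new -> 33 infected
Step 9: +4 new -> 37 infected
Step 10: +2 new -> 39 infected
Step 11: +0 new -> 39 infected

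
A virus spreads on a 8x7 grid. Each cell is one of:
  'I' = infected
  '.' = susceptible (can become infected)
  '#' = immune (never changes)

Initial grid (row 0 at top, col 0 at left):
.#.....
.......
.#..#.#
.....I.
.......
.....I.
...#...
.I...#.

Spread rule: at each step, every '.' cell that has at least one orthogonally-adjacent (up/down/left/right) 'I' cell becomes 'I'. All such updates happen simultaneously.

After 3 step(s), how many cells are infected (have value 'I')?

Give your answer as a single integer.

Answer: 35

Derivation:
Step 0 (initial): 3 infected
Step 1: +10 new -> 13 infected
Step 2: +11 new -> 24 infected
Step 3: +11 new -> 35 infected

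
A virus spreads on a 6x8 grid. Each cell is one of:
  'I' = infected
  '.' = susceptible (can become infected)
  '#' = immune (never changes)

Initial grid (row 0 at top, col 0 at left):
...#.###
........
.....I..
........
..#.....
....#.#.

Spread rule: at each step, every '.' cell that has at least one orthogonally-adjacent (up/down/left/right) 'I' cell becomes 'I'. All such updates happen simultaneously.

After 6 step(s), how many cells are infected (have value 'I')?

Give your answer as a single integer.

Step 0 (initial): 1 infected
Step 1: +4 new -> 5 infected
Step 2: +7 new -> 12 infected
Step 3: +9 new -> 21 infected
Step 4: +5 new -> 26 infected
Step 5: +6 new -> 32 infected
Step 6: +5 new -> 37 infected

Answer: 37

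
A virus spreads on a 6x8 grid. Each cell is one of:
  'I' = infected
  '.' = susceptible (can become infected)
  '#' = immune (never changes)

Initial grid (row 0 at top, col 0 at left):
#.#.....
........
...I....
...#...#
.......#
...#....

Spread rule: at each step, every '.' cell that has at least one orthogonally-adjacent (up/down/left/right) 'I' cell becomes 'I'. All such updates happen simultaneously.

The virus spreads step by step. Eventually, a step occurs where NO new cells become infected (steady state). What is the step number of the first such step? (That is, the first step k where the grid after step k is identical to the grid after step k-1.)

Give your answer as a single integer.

Step 0 (initial): 1 infected
Step 1: +3 new -> 4 infected
Step 2: +7 new -> 11 infected
Step 3: +9 new -> 20 infected
Step 4: +12 new -> 32 infected
Step 5: +6 new -> 38 infected
Step 6: +3 new -> 41 infected
Step 7: +1 new -> 42 infected
Step 8: +0 new -> 42 infected

Answer: 8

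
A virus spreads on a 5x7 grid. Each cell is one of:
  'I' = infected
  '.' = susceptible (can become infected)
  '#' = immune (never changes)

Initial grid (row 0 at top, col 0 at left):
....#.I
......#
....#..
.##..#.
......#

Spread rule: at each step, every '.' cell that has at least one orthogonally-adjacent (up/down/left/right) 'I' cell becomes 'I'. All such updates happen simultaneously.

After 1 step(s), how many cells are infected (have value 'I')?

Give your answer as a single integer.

Answer: 2

Derivation:
Step 0 (initial): 1 infected
Step 1: +1 new -> 2 infected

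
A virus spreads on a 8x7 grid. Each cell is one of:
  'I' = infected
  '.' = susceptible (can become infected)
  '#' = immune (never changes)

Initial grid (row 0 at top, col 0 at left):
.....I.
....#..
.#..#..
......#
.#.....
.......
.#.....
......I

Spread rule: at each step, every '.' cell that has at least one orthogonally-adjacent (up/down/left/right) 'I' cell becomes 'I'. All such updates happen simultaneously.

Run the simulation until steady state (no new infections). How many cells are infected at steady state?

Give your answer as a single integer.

Answer: 50

Derivation:
Step 0 (initial): 2 infected
Step 1: +5 new -> 7 infected
Step 2: +6 new -> 13 infected
Step 3: +8 new -> 21 infected
Step 4: +8 new -> 29 infected
Step 5: +8 new -> 37 infected
Step 6: +5 new -> 42 infected
Step 7: +5 new -> 47 infected
Step 8: +2 new -> 49 infected
Step 9: +1 new -> 50 infected
Step 10: +0 new -> 50 infected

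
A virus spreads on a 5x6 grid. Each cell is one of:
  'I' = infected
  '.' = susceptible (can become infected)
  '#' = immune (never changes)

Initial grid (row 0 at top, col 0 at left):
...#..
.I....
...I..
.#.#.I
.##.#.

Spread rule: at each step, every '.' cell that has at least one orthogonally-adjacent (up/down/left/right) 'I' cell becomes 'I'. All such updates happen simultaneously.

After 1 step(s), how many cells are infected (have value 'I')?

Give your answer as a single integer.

Step 0 (initial): 3 infected
Step 1: +10 new -> 13 infected

Answer: 13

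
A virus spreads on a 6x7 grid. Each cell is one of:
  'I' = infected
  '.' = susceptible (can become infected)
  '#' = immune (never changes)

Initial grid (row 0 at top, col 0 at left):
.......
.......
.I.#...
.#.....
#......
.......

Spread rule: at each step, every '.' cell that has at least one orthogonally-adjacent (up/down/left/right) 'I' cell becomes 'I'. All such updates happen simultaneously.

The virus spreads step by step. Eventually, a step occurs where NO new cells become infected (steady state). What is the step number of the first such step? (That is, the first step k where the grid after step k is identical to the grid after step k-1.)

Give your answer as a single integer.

Answer: 9

Derivation:
Step 0 (initial): 1 infected
Step 1: +3 new -> 4 infected
Step 2: +5 new -> 9 infected
Step 3: +5 new -> 14 infected
Step 4: +6 new -> 20 infected
Step 5: +7 new -> 27 infected
Step 6: +7 new -> 34 infected
Step 7: +4 new -> 38 infected
Step 8: +1 new -> 39 infected
Step 9: +0 new -> 39 infected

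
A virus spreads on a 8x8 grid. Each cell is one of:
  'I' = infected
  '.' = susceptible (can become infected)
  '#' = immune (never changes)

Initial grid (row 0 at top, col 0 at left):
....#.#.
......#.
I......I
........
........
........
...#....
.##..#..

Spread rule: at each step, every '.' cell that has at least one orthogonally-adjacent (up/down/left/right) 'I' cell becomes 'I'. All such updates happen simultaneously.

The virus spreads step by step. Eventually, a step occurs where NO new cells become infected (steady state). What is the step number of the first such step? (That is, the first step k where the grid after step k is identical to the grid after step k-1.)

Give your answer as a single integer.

Step 0 (initial): 2 infected
Step 1: +6 new -> 8 infected
Step 2: +9 new -> 17 infected
Step 3: +11 new -> 28 infected
Step 4: +12 new -> 40 infected
Step 5: +9 new -> 49 infected
Step 6: +5 new -> 54 infected
Step 7: +1 new -> 55 infected
Step 8: +1 new -> 56 infected
Step 9: +1 new -> 57 infected
Step 10: +0 new -> 57 infected

Answer: 10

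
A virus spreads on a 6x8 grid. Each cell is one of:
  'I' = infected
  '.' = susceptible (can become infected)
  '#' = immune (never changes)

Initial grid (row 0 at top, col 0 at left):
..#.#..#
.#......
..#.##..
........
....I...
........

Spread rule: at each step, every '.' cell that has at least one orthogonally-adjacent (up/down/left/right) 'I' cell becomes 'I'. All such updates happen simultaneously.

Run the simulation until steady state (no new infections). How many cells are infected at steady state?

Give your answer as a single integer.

Answer: 41

Derivation:
Step 0 (initial): 1 infected
Step 1: +4 new -> 5 infected
Step 2: +6 new -> 11 infected
Step 3: +7 new -> 18 infected
Step 4: +7 new -> 25 infected
Step 5: +8 new -> 33 infected
Step 6: +4 new -> 37 infected
Step 7: +2 new -> 39 infected
Step 8: +1 new -> 40 infected
Step 9: +1 new -> 41 infected
Step 10: +0 new -> 41 infected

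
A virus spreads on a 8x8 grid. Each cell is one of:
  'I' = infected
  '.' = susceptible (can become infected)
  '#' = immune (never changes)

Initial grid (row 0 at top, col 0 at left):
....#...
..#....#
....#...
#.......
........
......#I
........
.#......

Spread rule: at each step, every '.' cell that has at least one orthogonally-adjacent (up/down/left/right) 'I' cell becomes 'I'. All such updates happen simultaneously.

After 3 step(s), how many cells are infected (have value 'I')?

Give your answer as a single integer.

Answer: 12

Derivation:
Step 0 (initial): 1 infected
Step 1: +2 new -> 3 infected
Step 2: +4 new -> 7 infected
Step 3: +5 new -> 12 infected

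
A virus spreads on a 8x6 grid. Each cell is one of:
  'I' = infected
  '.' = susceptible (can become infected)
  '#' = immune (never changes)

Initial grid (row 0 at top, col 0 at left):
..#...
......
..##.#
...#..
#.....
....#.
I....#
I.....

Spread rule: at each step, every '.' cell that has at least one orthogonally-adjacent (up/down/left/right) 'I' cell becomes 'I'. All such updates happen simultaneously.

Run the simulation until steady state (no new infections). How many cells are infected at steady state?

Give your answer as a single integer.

Answer: 40

Derivation:
Step 0 (initial): 2 infected
Step 1: +3 new -> 5 infected
Step 2: +3 new -> 8 infected
Step 3: +4 new -> 12 infected
Step 4: +5 new -> 17 infected
Step 5: +5 new -> 22 infected
Step 6: +3 new -> 25 infected
Step 7: +5 new -> 30 infected
Step 8: +5 new -> 35 infected
Step 9: +2 new -> 37 infected
Step 10: +2 new -> 39 infected
Step 11: +1 new -> 40 infected
Step 12: +0 new -> 40 infected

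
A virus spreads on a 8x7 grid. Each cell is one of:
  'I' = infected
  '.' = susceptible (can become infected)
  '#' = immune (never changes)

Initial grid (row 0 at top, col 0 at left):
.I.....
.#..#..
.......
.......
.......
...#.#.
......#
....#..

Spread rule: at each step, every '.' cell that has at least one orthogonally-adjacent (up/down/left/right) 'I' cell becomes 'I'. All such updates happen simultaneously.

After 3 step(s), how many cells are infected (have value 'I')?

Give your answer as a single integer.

Answer: 10

Derivation:
Step 0 (initial): 1 infected
Step 1: +2 new -> 3 infected
Step 2: +3 new -> 6 infected
Step 3: +4 new -> 10 infected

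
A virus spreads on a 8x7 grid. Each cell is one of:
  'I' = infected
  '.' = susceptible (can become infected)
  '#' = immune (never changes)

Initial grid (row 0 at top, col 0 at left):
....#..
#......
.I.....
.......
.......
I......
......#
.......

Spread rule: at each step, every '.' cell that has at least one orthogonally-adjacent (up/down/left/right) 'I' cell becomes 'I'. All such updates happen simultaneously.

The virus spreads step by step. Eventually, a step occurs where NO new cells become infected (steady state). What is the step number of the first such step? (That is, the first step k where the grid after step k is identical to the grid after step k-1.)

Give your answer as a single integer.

Step 0 (initial): 2 infected
Step 1: +7 new -> 9 infected
Step 2: +9 new -> 18 infected
Step 3: +9 new -> 27 infected
Step 4: +8 new -> 35 infected
Step 5: +7 new -> 42 infected
Step 6: +7 new -> 49 infected
Step 7: +3 new -> 52 infected
Step 8: +1 new -> 53 infected
Step 9: +0 new -> 53 infected

Answer: 9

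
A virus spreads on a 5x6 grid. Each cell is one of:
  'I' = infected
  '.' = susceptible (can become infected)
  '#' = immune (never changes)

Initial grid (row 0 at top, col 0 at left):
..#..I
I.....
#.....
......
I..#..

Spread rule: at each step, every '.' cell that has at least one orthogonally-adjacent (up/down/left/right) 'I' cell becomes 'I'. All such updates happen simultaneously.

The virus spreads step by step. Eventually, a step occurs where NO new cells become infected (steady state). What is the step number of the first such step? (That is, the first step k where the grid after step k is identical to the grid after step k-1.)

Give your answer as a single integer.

Answer: 6

Derivation:
Step 0 (initial): 3 infected
Step 1: +6 new -> 9 infected
Step 2: +8 new -> 17 infected
Step 3: +5 new -> 22 infected
Step 4: +4 new -> 26 infected
Step 5: +1 new -> 27 infected
Step 6: +0 new -> 27 infected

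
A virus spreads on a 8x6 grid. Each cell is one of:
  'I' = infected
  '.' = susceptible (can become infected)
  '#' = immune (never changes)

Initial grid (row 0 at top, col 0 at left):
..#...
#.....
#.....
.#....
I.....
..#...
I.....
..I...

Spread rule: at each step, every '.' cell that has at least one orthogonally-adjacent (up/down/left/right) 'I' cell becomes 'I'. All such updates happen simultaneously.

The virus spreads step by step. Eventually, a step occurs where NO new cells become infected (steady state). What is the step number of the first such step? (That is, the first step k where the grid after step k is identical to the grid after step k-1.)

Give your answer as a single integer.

Answer: 10

Derivation:
Step 0 (initial): 3 infected
Step 1: +8 new -> 11 infected
Step 2: +4 new -> 15 infected
Step 3: +5 new -> 20 infected
Step 4: +5 new -> 25 infected
Step 5: +6 new -> 31 infected
Step 6: +4 new -> 35 infected
Step 7: +4 new -> 39 infected
Step 8: +3 new -> 42 infected
Step 9: +1 new -> 43 infected
Step 10: +0 new -> 43 infected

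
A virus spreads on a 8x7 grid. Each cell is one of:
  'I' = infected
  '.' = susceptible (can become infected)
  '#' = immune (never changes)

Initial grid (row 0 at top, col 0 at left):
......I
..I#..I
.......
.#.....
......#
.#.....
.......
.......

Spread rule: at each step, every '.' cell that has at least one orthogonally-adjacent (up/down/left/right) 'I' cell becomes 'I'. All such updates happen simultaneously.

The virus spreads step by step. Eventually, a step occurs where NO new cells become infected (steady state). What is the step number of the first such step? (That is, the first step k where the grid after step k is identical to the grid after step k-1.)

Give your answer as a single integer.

Step 0 (initial): 3 infected
Step 1: +6 new -> 9 infected
Step 2: +10 new -> 19 infected
Step 3: +6 new -> 25 infected
Step 4: +6 new -> 31 infected
Step 5: +5 new -> 36 infected
Step 6: +7 new -> 43 infected
Step 7: +6 new -> 49 infected
Step 8: +3 new -> 52 infected
Step 9: +0 new -> 52 infected

Answer: 9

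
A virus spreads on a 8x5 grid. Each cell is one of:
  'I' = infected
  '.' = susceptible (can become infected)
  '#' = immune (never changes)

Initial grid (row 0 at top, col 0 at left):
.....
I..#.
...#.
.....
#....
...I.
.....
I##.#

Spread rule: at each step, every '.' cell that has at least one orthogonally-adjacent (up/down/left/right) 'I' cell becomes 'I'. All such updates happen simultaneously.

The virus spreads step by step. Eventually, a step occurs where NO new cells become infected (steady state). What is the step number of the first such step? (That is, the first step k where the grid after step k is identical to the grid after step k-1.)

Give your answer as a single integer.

Answer: 6

Derivation:
Step 0 (initial): 3 infected
Step 1: +8 new -> 11 infected
Step 2: +13 new -> 24 infected
Step 3: +6 new -> 30 infected
Step 4: +2 new -> 32 infected
Step 5: +2 new -> 34 infected
Step 6: +0 new -> 34 infected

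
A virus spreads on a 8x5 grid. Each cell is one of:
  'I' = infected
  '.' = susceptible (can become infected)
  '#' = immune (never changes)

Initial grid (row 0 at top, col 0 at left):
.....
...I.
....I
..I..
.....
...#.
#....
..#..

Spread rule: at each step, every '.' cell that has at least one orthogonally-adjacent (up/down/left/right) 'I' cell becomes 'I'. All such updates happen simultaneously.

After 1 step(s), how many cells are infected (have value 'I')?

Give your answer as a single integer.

Step 0 (initial): 3 infected
Step 1: +9 new -> 12 infected

Answer: 12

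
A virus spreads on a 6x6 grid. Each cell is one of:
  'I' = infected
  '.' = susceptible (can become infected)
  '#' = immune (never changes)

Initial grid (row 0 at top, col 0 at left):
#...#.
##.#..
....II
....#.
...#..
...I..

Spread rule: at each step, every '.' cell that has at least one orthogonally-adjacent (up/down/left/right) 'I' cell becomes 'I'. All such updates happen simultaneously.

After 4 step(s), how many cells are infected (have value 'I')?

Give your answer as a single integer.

Answer: 26

Derivation:
Step 0 (initial): 3 infected
Step 1: +6 new -> 9 infected
Step 2: +8 new -> 17 infected
Step 3: +5 new -> 22 infected
Step 4: +4 new -> 26 infected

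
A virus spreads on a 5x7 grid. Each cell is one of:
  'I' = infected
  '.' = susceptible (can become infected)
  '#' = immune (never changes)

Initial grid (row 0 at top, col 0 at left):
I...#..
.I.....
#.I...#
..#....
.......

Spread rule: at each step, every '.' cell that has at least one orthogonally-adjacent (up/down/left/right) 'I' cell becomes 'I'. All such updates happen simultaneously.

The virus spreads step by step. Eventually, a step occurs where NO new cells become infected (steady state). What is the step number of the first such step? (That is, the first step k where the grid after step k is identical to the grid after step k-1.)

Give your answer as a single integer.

Answer: 7

Derivation:
Step 0 (initial): 3 infected
Step 1: +5 new -> 8 infected
Step 2: +5 new -> 13 infected
Step 3: +7 new -> 20 infected
Step 4: +5 new -> 25 infected
Step 5: +4 new -> 29 infected
Step 6: +2 new -> 31 infected
Step 7: +0 new -> 31 infected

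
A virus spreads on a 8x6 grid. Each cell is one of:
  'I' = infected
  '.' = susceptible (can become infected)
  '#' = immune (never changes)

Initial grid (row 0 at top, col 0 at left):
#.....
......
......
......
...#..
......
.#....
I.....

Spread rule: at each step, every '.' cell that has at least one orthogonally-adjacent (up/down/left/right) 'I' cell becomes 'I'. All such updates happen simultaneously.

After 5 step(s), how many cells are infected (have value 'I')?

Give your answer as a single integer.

Step 0 (initial): 1 infected
Step 1: +2 new -> 3 infected
Step 2: +2 new -> 5 infected
Step 3: +4 new -> 9 infected
Step 4: +5 new -> 14 infected
Step 5: +6 new -> 20 infected

Answer: 20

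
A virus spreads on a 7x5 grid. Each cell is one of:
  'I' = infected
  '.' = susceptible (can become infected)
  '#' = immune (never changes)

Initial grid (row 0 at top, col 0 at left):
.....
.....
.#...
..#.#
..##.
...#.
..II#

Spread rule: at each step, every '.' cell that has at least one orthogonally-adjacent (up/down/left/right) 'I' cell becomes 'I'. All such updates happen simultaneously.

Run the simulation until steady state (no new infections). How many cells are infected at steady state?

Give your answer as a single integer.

Step 0 (initial): 2 infected
Step 1: +2 new -> 4 infected
Step 2: +2 new -> 6 infected
Step 3: +2 new -> 8 infected
Step 4: +2 new -> 10 infected
Step 5: +1 new -> 11 infected
Step 6: +1 new -> 12 infected
Step 7: +1 new -> 13 infected
Step 8: +2 new -> 15 infected
Step 9: +2 new -> 17 infected
Step 10: +3 new -> 20 infected
Step 11: +3 new -> 23 infected
Step 12: +3 new -> 26 infected
Step 13: +0 new -> 26 infected

Answer: 26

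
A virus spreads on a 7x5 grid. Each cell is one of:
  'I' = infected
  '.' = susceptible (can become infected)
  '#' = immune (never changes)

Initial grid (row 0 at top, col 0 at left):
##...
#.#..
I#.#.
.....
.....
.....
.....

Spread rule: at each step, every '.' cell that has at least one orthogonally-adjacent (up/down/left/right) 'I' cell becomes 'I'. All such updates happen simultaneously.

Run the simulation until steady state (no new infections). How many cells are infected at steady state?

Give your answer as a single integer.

Step 0 (initial): 1 infected
Step 1: +1 new -> 2 infected
Step 2: +2 new -> 4 infected
Step 3: +3 new -> 7 infected
Step 4: +5 new -> 12 infected
Step 5: +4 new -> 16 infected
Step 6: +4 new -> 20 infected
Step 7: +3 new -> 23 infected
Step 8: +3 new -> 26 infected
Step 9: +1 new -> 27 infected
Step 10: +1 new -> 28 infected
Step 11: +0 new -> 28 infected

Answer: 28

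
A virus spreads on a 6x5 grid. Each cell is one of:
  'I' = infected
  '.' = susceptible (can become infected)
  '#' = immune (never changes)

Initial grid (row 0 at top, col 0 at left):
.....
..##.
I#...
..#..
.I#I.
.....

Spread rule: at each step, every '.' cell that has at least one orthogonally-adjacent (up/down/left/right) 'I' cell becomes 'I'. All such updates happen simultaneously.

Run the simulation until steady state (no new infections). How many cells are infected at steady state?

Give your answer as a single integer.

Answer: 25

Derivation:
Step 0 (initial): 3 infected
Step 1: +8 new -> 11 infected
Step 2: +7 new -> 18 infected
Step 3: +3 new -> 21 infected
Step 4: +2 new -> 23 infected
Step 5: +2 new -> 25 infected
Step 6: +0 new -> 25 infected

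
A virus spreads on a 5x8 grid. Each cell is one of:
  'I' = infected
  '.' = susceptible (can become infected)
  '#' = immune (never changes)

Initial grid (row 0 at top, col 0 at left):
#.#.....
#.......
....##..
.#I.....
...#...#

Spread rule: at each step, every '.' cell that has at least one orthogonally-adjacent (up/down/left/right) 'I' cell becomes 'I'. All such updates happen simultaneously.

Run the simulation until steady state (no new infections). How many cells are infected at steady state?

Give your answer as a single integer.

Answer: 32

Derivation:
Step 0 (initial): 1 infected
Step 1: +3 new -> 4 infected
Step 2: +5 new -> 9 infected
Step 3: +6 new -> 15 infected
Step 4: +6 new -> 21 infected
Step 5: +5 new -> 26 infected
Step 6: +3 new -> 29 infected
Step 7: +2 new -> 31 infected
Step 8: +1 new -> 32 infected
Step 9: +0 new -> 32 infected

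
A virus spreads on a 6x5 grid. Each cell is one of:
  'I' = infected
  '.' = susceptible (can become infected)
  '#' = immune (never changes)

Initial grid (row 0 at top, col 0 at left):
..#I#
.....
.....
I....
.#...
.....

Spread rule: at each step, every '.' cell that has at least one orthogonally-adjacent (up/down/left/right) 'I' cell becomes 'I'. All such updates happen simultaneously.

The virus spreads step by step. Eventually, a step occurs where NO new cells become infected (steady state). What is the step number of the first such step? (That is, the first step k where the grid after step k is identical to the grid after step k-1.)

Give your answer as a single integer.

Step 0 (initial): 2 infected
Step 1: +4 new -> 6 infected
Step 2: +7 new -> 13 infected
Step 3: +7 new -> 20 infected
Step 4: +4 new -> 24 infected
Step 5: +2 new -> 26 infected
Step 6: +1 new -> 27 infected
Step 7: +0 new -> 27 infected

Answer: 7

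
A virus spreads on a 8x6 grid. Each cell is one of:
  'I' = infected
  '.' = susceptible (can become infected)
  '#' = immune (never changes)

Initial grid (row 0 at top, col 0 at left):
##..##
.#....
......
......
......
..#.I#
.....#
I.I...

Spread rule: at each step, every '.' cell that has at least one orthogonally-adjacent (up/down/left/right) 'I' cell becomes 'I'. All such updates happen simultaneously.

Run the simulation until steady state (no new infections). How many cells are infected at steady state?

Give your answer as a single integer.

Answer: 40

Derivation:
Step 0 (initial): 3 infected
Step 1: +7 new -> 10 infected
Step 2: +7 new -> 17 infected
Step 3: +7 new -> 24 infected
Step 4: +6 new -> 30 infected
Step 5: +5 new -> 35 infected
Step 6: +4 new -> 39 infected
Step 7: +1 new -> 40 infected
Step 8: +0 new -> 40 infected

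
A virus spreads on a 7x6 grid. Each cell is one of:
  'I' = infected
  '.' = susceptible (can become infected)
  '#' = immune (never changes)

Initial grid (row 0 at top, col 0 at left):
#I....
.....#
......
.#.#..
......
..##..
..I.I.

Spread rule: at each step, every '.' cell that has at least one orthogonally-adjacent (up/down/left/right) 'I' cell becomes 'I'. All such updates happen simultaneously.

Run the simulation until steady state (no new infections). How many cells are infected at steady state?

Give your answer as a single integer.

Answer: 36

Derivation:
Step 0 (initial): 3 infected
Step 1: +6 new -> 9 infected
Step 2: +8 new -> 17 infected
Step 3: +9 new -> 26 infected
Step 4: +9 new -> 35 infected
Step 5: +1 new -> 36 infected
Step 6: +0 new -> 36 infected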